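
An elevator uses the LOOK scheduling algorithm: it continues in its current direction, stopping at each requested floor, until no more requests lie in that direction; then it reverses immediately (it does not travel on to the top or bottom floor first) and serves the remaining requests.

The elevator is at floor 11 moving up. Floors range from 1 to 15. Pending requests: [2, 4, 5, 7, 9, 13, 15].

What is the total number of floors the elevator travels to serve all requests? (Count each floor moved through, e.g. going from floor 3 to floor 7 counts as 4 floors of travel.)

Answer: 17

Derivation:
Start at floor 11 moving up, LOOK stop order: [13, 15, 9, 7, 5, 4, 2]
  11 → 13: |13-11| = 2, total = 2
  13 → 15: |15-13| = 2, total = 4
  15 → 9: |9-15| = 6, total = 10
  9 → 7: |7-9| = 2, total = 12
  7 → 5: |5-7| = 2, total = 14
  5 → 4: |4-5| = 1, total = 15
  4 → 2: |2-4| = 2, total = 17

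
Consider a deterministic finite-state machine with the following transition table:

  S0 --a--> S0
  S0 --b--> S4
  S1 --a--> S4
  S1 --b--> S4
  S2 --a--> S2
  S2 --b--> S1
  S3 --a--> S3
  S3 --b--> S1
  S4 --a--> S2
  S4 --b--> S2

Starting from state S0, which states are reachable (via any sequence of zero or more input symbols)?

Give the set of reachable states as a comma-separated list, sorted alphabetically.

BFS from S0:
  visit S0: S0--a-->S0 (seen), S0--b-->S4 (new)
  visit S4: S4--a-->S2 (new), S4--b-->S2 (seen)
  visit S2: S2--a-->S2 (seen), S2--b-->S1 (new)
  visit S1: S1--a-->S4 (seen), S1--b-->S4 (seen)

Answer: S0, S1, S2, S4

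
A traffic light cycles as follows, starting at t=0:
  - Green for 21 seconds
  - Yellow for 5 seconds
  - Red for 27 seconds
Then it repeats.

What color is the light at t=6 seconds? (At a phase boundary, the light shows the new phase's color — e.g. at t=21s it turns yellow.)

Cycle length = 21 + 5 + 27 = 53s
t = 6, phase_t = 6 mod 53 = 6
6 < 21 (green end) → GREEN

Answer: green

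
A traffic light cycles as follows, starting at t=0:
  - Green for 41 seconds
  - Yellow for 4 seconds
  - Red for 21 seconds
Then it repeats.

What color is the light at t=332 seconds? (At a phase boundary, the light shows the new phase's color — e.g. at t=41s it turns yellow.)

Cycle length = 41 + 4 + 21 = 66s
t = 332, phase_t = 332 mod 66 = 2
2 < 41 (green end) → GREEN

Answer: green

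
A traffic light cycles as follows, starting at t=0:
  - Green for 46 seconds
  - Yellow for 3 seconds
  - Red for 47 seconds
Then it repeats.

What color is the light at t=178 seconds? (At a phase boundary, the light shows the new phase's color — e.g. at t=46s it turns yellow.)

Answer: red

Derivation:
Cycle length = 46 + 3 + 47 = 96s
t = 178, phase_t = 178 mod 96 = 82
82 >= 49 → RED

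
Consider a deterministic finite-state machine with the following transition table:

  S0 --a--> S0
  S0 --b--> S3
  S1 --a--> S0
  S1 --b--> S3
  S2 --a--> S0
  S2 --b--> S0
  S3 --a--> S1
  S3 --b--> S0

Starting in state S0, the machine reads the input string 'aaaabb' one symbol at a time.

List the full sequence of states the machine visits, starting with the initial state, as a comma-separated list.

Answer: S0, S0, S0, S0, S0, S3, S0

Derivation:
Start: S0
  read 'a': S0 --a--> S0
  read 'a': S0 --a--> S0
  read 'a': S0 --a--> S0
  read 'a': S0 --a--> S0
  read 'b': S0 --b--> S3
  read 'b': S3 --b--> S0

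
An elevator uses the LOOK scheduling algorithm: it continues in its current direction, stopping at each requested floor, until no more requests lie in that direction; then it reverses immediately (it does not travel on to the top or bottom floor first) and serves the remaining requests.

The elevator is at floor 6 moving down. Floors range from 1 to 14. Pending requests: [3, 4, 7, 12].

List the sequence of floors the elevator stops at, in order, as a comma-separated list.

Answer: 4, 3, 7, 12

Derivation:
Current: 6, moving DOWN
Serve below first (descending): [4, 3]
Then reverse, serve above (ascending): [7, 12]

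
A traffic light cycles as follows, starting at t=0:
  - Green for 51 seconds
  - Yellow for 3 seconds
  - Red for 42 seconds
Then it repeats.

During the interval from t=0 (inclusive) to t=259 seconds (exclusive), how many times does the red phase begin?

Answer: 3

Derivation:
Cycle = 51+3+42 = 96s
red phase starts at t = k*96 + 54 for k=0,1,2,...
Need k*96+54 < 259 → k < 2.135
k ∈ {0, ..., 2} → 3 starts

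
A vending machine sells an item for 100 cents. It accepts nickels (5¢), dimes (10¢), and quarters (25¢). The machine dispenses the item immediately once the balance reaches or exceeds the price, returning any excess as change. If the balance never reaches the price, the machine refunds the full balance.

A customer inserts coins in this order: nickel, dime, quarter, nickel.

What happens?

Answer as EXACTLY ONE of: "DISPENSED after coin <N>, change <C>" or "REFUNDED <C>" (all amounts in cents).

Answer: REFUNDED 45

Derivation:
Price: 100¢
Coin 1 (nickel, 5¢): balance = 5¢
Coin 2 (dime, 10¢): balance = 15¢
Coin 3 (quarter, 25¢): balance = 40¢
Coin 4 (nickel, 5¢): balance = 45¢
All coins inserted, balance 45¢ < price 100¢ → REFUND 45¢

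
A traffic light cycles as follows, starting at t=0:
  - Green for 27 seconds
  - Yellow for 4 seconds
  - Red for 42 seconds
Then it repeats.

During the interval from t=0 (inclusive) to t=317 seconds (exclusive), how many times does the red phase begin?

Cycle = 27+4+42 = 73s
red phase starts at t = k*73 + 31 for k=0,1,2,...
Need k*73+31 < 317 → k < 3.918
k ∈ {0, ..., 3} → 4 starts

Answer: 4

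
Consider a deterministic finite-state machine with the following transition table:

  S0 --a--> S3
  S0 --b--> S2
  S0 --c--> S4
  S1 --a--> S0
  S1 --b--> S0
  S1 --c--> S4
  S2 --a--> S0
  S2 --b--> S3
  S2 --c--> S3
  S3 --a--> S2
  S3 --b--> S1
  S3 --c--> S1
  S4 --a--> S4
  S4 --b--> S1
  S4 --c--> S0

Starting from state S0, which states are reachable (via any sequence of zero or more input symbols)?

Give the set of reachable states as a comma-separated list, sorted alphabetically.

Answer: S0, S1, S2, S3, S4

Derivation:
BFS from S0:
  visit S0: S0--a-->S3 (new), S0--b-->S2 (new), S0--c-->S4 (new)
  visit S3: S3--a-->S2 (seen), S3--b-->S1 (new), S3--c-->S1 (seen)
  visit S2: S2--a-->S0 (seen), S2--b-->S3 (seen), S2--c-->S3 (seen)
  visit S4: S4--a-->S4 (seen), S4--b-->S1 (seen), S4--c-->S0 (seen)
  visit S1: S1--a-->S0 (seen), S1--b-->S0 (seen), S1--c-->S4 (seen)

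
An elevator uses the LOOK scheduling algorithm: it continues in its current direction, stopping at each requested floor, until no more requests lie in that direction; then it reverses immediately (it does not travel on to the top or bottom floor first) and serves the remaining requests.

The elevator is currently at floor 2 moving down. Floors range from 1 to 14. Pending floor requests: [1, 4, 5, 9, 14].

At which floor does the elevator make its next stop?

Answer: 1

Derivation:
Current floor: 2, direction: down
Requests above: [4, 5, 9, 14]
Requests below: [1]
Moving down and requests lie below → nearest below is max([1]) = 1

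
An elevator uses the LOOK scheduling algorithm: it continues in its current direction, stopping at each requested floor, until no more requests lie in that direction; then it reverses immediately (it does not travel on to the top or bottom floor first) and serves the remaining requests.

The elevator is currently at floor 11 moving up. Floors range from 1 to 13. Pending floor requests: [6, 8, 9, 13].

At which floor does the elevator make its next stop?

Current floor: 11, direction: up
Requests above: [13]
Requests below: [6, 8, 9]
Moving up and requests lie above → nearest above is min([13]) = 13

Answer: 13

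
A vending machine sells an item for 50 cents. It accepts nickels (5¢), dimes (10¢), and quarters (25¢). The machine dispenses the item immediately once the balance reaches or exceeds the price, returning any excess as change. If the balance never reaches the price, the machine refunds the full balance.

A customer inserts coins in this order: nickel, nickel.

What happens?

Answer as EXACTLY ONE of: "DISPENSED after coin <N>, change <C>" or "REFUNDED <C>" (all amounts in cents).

Answer: REFUNDED 10

Derivation:
Price: 50¢
Coin 1 (nickel, 5¢): balance = 5¢
Coin 2 (nickel, 5¢): balance = 10¢
All coins inserted, balance 10¢ < price 50¢ → REFUND 10¢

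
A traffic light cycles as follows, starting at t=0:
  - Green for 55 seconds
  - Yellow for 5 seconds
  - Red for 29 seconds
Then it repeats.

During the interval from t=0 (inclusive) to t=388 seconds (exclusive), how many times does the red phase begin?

Cycle = 55+5+29 = 89s
red phase starts at t = k*89 + 60 for k=0,1,2,...
Need k*89+60 < 388 → k < 3.685
k ∈ {0, ..., 3} → 4 starts

Answer: 4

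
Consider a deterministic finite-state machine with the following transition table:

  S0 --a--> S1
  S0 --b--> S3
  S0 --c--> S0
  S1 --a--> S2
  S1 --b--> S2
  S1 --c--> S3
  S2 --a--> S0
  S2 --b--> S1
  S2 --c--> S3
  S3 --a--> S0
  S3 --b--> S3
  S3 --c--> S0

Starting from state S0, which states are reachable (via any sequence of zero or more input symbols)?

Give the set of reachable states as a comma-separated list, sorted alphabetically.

Answer: S0, S1, S2, S3

Derivation:
BFS from S0:
  visit S0: S0--a-->S1 (new), S0--b-->S3 (new), S0--c-->S0 (seen)
  visit S1: S1--a-->S2 (new), S1--b-->S2 (seen), S1--c-->S3 (seen)
  visit S3: S3--a-->S0 (seen), S3--b-->S3 (seen), S3--c-->S0 (seen)
  visit S2: S2--a-->S0 (seen), S2--b-->S1 (seen), S2--c-->S3 (seen)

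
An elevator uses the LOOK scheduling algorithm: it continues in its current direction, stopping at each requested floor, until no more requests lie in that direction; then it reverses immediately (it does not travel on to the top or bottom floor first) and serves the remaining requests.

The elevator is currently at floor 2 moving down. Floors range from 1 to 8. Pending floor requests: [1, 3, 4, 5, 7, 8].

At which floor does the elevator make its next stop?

Answer: 1

Derivation:
Current floor: 2, direction: down
Requests above: [3, 4, 5, 7, 8]
Requests below: [1]
Moving down and requests lie below → nearest below is max([1]) = 1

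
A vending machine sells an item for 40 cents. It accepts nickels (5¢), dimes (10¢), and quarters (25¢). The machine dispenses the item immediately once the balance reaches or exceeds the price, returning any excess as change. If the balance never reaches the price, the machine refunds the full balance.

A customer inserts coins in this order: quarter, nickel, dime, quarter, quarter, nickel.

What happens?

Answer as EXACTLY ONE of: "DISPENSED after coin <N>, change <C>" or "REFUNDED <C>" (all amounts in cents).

Price: 40¢
Coin 1 (quarter, 25¢): balance = 25¢
Coin 2 (nickel, 5¢): balance = 30¢
Coin 3 (dime, 10¢): balance = 40¢
  → balance >= price → DISPENSE, change = 40 - 40 = 0¢

Answer: DISPENSED after coin 3, change 0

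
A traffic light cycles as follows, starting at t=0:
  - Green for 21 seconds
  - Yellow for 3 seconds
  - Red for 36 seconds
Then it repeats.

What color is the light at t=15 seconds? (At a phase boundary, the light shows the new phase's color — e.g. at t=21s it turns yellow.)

Cycle length = 21 + 3 + 36 = 60s
t = 15, phase_t = 15 mod 60 = 15
15 < 21 (green end) → GREEN

Answer: green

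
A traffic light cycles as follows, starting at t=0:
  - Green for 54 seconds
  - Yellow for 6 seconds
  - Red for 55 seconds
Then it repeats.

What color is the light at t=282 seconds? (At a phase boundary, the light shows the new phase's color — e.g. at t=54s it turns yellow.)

Cycle length = 54 + 6 + 55 = 115s
t = 282, phase_t = 282 mod 115 = 52
52 < 54 (green end) → GREEN

Answer: green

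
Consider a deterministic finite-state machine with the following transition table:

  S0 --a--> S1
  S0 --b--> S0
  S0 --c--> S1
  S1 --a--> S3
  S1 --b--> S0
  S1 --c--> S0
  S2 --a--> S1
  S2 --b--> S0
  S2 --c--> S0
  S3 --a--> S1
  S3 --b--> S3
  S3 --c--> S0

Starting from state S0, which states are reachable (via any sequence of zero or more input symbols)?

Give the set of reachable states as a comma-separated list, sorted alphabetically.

Answer: S0, S1, S3

Derivation:
BFS from S0:
  visit S0: S0--a-->S1 (new), S0--b-->S0 (seen), S0--c-->S1 (seen)
  visit S1: S1--a-->S3 (new), S1--b-->S0 (seen), S1--c-->S0 (seen)
  visit S3: S3--a-->S1 (seen), S3--b-->S3 (seen), S3--c-->S0 (seen)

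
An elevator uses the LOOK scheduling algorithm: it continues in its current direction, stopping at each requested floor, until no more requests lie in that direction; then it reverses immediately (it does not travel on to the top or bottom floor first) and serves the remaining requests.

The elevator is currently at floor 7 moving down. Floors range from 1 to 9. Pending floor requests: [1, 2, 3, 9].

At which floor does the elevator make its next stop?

Current floor: 7, direction: down
Requests above: [9]
Requests below: [1, 2, 3]
Moving down and requests lie below → nearest below is max([1, 2, 3]) = 3

Answer: 3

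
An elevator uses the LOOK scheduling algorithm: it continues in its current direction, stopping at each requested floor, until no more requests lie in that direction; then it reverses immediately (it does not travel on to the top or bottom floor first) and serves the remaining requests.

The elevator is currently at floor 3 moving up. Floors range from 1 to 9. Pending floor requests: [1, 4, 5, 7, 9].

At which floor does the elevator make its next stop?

Answer: 4

Derivation:
Current floor: 3, direction: up
Requests above: [4, 5, 7, 9]
Requests below: [1]
Moving up and requests lie above → nearest above is min([4, 5, 7, 9]) = 4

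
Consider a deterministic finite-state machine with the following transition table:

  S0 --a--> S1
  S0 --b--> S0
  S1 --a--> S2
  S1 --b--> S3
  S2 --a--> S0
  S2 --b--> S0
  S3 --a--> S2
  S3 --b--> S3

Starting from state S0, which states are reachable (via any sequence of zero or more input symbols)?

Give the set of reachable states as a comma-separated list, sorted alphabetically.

BFS from S0:
  visit S0: S0--a-->S1 (new), S0--b-->S0 (seen)
  visit S1: S1--a-->S2 (new), S1--b-->S3 (new)
  visit S2: S2--a-->S0 (seen), S2--b-->S0 (seen)
  visit S3: S3--a-->S2 (seen), S3--b-->S3 (seen)

Answer: S0, S1, S2, S3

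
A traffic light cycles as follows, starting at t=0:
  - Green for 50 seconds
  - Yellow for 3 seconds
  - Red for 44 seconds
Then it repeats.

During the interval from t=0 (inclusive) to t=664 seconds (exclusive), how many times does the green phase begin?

Cycle = 50+3+44 = 97s
green phase starts at t = k*97 + 0 for k=0,1,2,...
Need k*97+0 < 664 → k < 6.845
k ∈ {0, ..., 6} → 7 starts

Answer: 7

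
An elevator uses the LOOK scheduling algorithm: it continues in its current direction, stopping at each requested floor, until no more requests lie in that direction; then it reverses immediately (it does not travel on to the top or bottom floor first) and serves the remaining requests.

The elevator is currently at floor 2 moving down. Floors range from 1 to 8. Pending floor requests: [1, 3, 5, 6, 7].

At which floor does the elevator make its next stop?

Answer: 1

Derivation:
Current floor: 2, direction: down
Requests above: [3, 5, 6, 7]
Requests below: [1]
Moving down and requests lie below → nearest below is max([1]) = 1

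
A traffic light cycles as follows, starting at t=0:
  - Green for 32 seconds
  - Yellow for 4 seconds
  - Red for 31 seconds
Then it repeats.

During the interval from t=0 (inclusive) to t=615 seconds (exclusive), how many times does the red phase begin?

Cycle = 32+4+31 = 67s
red phase starts at t = k*67 + 36 for k=0,1,2,...
Need k*67+36 < 615 → k < 8.642
k ∈ {0, ..., 8} → 9 starts

Answer: 9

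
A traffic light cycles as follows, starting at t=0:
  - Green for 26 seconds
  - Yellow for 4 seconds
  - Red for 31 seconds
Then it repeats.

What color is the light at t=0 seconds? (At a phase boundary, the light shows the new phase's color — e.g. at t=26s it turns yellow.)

Answer: green

Derivation:
Cycle length = 26 + 4 + 31 = 61s
t = 0, phase_t = 0 mod 61 = 0
0 < 26 (green end) → GREEN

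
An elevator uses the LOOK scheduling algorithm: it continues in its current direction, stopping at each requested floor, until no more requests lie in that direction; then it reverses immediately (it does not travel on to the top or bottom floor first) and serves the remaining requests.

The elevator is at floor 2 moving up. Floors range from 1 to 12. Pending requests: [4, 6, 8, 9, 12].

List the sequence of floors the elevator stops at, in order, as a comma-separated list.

Answer: 4, 6, 8, 9, 12

Derivation:
Current: 2, moving UP
Serve above first (ascending): [4, 6, 8, 9, 12]
Then reverse, serve below (descending): []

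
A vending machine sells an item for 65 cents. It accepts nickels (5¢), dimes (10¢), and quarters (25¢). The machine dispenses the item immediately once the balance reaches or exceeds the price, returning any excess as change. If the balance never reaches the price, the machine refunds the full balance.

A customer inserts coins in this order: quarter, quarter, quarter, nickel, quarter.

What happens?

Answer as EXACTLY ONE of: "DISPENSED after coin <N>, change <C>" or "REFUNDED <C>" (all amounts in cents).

Price: 65¢
Coin 1 (quarter, 25¢): balance = 25¢
Coin 2 (quarter, 25¢): balance = 50¢
Coin 3 (quarter, 25¢): balance = 75¢
  → balance >= price → DISPENSE, change = 75 - 65 = 10¢

Answer: DISPENSED after coin 3, change 10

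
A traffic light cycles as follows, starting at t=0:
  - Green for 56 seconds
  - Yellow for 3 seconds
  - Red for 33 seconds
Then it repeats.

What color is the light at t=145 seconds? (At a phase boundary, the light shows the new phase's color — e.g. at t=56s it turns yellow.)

Answer: green

Derivation:
Cycle length = 56 + 3 + 33 = 92s
t = 145, phase_t = 145 mod 92 = 53
53 < 56 (green end) → GREEN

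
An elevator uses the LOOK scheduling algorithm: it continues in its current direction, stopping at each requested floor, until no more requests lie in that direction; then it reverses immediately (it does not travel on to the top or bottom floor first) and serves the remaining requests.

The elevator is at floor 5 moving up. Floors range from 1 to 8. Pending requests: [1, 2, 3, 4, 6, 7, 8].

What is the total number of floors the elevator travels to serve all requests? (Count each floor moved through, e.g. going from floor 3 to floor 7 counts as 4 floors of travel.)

Answer: 10

Derivation:
Start at floor 5 moving up, LOOK stop order: [6, 7, 8, 4, 3, 2, 1]
  5 → 6: |6-5| = 1, total = 1
  6 → 7: |7-6| = 1, total = 2
  7 → 8: |8-7| = 1, total = 3
  8 → 4: |4-8| = 4, total = 7
  4 → 3: |3-4| = 1, total = 8
  3 → 2: |2-3| = 1, total = 9
  2 → 1: |1-2| = 1, total = 10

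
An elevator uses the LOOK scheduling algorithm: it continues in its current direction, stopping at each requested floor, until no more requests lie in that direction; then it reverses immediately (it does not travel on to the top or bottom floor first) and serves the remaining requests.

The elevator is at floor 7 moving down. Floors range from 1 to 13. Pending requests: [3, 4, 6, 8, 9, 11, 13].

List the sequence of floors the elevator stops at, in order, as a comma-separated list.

Answer: 6, 4, 3, 8, 9, 11, 13

Derivation:
Current: 7, moving DOWN
Serve below first (descending): [6, 4, 3]
Then reverse, serve above (ascending): [8, 9, 11, 13]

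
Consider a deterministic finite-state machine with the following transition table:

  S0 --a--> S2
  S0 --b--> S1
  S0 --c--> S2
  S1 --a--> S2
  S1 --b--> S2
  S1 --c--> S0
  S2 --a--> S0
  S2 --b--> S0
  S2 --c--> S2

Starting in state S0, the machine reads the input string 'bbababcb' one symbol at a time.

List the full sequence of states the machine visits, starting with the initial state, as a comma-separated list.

Start: S0
  read 'b': S0 --b--> S1
  read 'b': S1 --b--> S2
  read 'a': S2 --a--> S0
  read 'b': S0 --b--> S1
  read 'a': S1 --a--> S2
  read 'b': S2 --b--> S0
  read 'c': S0 --c--> S2
  read 'b': S2 --b--> S0

Answer: S0, S1, S2, S0, S1, S2, S0, S2, S0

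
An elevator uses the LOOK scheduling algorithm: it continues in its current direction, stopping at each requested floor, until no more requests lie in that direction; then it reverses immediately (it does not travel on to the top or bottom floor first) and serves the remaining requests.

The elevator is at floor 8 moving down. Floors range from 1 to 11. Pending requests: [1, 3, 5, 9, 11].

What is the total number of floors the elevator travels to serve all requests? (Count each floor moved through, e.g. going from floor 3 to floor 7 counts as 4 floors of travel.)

Start at floor 8 moving down, LOOK stop order: [5, 3, 1, 9, 11]
  8 → 5: |5-8| = 3, total = 3
  5 → 3: |3-5| = 2, total = 5
  3 → 1: |1-3| = 2, total = 7
  1 → 9: |9-1| = 8, total = 15
  9 → 11: |11-9| = 2, total = 17

Answer: 17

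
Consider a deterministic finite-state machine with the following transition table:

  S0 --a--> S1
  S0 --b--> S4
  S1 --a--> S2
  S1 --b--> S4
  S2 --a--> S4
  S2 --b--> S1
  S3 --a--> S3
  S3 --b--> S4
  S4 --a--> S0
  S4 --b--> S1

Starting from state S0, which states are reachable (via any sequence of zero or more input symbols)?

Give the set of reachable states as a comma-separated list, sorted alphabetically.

BFS from S0:
  visit S0: S0--a-->S1 (new), S0--b-->S4 (new)
  visit S1: S1--a-->S2 (new), S1--b-->S4 (seen)
  visit S4: S4--a-->S0 (seen), S4--b-->S1 (seen)
  visit S2: S2--a-->S4 (seen), S2--b-->S1 (seen)

Answer: S0, S1, S2, S4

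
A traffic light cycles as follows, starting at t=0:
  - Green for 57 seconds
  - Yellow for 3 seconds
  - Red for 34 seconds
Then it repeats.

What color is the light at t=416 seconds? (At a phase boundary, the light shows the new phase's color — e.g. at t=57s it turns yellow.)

Answer: green

Derivation:
Cycle length = 57 + 3 + 34 = 94s
t = 416, phase_t = 416 mod 94 = 40
40 < 57 (green end) → GREEN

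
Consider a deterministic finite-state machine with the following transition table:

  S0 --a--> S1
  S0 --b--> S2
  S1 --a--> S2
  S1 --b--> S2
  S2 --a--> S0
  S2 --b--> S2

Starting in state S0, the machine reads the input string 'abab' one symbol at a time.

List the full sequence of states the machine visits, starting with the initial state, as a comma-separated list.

Start: S0
  read 'a': S0 --a--> S1
  read 'b': S1 --b--> S2
  read 'a': S2 --a--> S0
  read 'b': S0 --b--> S2

Answer: S0, S1, S2, S0, S2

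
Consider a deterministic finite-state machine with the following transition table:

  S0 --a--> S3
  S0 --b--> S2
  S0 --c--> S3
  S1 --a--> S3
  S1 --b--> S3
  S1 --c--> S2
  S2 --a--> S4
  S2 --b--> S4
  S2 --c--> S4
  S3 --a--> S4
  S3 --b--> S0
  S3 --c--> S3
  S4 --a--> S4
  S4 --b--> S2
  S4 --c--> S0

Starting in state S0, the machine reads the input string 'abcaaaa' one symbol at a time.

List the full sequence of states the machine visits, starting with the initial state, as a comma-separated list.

Answer: S0, S3, S0, S3, S4, S4, S4, S4

Derivation:
Start: S0
  read 'a': S0 --a--> S3
  read 'b': S3 --b--> S0
  read 'c': S0 --c--> S3
  read 'a': S3 --a--> S4
  read 'a': S4 --a--> S4
  read 'a': S4 --a--> S4
  read 'a': S4 --a--> S4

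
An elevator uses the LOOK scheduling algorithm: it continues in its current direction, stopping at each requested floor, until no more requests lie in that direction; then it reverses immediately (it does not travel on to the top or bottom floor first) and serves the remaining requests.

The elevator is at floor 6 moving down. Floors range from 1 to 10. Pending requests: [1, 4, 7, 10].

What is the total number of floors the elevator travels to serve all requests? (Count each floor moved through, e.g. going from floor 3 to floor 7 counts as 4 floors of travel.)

Answer: 14

Derivation:
Start at floor 6 moving down, LOOK stop order: [4, 1, 7, 10]
  6 → 4: |4-6| = 2, total = 2
  4 → 1: |1-4| = 3, total = 5
  1 → 7: |7-1| = 6, total = 11
  7 → 10: |10-7| = 3, total = 14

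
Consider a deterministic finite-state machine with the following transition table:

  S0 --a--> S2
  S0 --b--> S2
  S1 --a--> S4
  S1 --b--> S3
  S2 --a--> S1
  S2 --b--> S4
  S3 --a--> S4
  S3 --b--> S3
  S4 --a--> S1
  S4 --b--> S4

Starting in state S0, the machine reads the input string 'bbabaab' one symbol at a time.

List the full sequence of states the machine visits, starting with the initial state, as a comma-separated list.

Start: S0
  read 'b': S0 --b--> S2
  read 'b': S2 --b--> S4
  read 'a': S4 --a--> S1
  read 'b': S1 --b--> S3
  read 'a': S3 --a--> S4
  read 'a': S4 --a--> S1
  read 'b': S1 --b--> S3

Answer: S0, S2, S4, S1, S3, S4, S1, S3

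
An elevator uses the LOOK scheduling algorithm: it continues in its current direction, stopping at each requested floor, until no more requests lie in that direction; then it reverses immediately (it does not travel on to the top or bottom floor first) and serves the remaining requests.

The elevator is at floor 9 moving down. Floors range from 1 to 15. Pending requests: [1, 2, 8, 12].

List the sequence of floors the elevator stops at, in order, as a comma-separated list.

Current: 9, moving DOWN
Serve below first (descending): [8, 2, 1]
Then reverse, serve above (ascending): [12]

Answer: 8, 2, 1, 12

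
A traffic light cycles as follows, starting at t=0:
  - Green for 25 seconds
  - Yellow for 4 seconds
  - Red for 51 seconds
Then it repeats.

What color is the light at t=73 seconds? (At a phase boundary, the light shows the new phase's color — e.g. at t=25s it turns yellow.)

Answer: red

Derivation:
Cycle length = 25 + 4 + 51 = 80s
t = 73, phase_t = 73 mod 80 = 73
73 >= 29 → RED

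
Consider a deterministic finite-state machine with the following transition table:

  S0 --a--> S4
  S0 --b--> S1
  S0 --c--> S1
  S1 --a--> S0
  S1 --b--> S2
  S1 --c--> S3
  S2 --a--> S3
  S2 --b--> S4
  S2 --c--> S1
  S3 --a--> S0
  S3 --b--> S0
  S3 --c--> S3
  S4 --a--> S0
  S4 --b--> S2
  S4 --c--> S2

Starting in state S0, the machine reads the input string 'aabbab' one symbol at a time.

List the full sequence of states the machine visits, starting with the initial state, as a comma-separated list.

Answer: S0, S4, S0, S1, S2, S3, S0

Derivation:
Start: S0
  read 'a': S0 --a--> S4
  read 'a': S4 --a--> S0
  read 'b': S0 --b--> S1
  read 'b': S1 --b--> S2
  read 'a': S2 --a--> S3
  read 'b': S3 --b--> S0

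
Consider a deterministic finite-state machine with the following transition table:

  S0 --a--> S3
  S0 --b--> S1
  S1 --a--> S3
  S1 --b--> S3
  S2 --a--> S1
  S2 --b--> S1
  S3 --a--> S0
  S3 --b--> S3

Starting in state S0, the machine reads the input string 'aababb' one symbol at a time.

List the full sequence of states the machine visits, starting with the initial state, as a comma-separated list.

Answer: S0, S3, S0, S1, S3, S3, S3

Derivation:
Start: S0
  read 'a': S0 --a--> S3
  read 'a': S3 --a--> S0
  read 'b': S0 --b--> S1
  read 'a': S1 --a--> S3
  read 'b': S3 --b--> S3
  read 'b': S3 --b--> S3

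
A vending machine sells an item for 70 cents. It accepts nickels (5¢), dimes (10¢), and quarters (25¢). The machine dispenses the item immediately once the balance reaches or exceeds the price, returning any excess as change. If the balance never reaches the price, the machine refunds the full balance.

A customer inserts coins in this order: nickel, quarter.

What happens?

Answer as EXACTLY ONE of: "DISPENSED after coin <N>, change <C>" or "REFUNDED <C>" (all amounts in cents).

Answer: REFUNDED 30

Derivation:
Price: 70¢
Coin 1 (nickel, 5¢): balance = 5¢
Coin 2 (quarter, 25¢): balance = 30¢
All coins inserted, balance 30¢ < price 70¢ → REFUND 30¢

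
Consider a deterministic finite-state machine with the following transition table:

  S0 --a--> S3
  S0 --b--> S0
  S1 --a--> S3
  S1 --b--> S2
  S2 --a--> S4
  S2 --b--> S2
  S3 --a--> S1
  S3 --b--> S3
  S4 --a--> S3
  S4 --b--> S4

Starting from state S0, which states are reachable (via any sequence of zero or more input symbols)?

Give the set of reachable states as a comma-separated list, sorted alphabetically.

BFS from S0:
  visit S0: S0--a-->S3 (new), S0--b-->S0 (seen)
  visit S3: S3--a-->S1 (new), S3--b-->S3 (seen)
  visit S1: S1--a-->S3 (seen), S1--b-->S2 (new)
  visit S2: S2--a-->S4 (new), S2--b-->S2 (seen)
  visit S4: S4--a-->S3 (seen), S4--b-->S4 (seen)

Answer: S0, S1, S2, S3, S4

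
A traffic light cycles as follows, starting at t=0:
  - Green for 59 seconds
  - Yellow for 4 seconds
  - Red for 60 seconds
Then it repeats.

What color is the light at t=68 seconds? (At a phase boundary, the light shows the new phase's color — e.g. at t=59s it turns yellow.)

Answer: red

Derivation:
Cycle length = 59 + 4 + 60 = 123s
t = 68, phase_t = 68 mod 123 = 68
68 >= 63 → RED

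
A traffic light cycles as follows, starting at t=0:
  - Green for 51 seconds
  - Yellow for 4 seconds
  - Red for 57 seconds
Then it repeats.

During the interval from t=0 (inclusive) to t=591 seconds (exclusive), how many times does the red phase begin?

Answer: 5

Derivation:
Cycle = 51+4+57 = 112s
red phase starts at t = k*112 + 55 for k=0,1,2,...
Need k*112+55 < 591 → k < 4.786
k ∈ {0, ..., 4} → 5 starts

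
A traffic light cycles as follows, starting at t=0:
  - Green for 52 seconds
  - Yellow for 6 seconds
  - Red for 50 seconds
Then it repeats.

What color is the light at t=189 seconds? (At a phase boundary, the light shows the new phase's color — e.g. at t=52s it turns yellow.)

Answer: red

Derivation:
Cycle length = 52 + 6 + 50 = 108s
t = 189, phase_t = 189 mod 108 = 81
81 >= 58 → RED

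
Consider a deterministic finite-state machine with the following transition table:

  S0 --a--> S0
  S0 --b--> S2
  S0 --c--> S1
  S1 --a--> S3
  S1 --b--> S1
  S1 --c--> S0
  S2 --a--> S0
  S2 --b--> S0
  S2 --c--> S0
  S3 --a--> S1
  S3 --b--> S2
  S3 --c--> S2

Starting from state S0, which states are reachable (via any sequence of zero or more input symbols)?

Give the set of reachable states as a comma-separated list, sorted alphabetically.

Answer: S0, S1, S2, S3

Derivation:
BFS from S0:
  visit S0: S0--a-->S0 (seen), S0--b-->S2 (new), S0--c-->S1 (new)
  visit S2: S2--a-->S0 (seen), S2--b-->S0 (seen), S2--c-->S0 (seen)
  visit S1: S1--a-->S3 (new), S1--b-->S1 (seen), S1--c-->S0 (seen)
  visit S3: S3--a-->S1 (seen), S3--b-->S2 (seen), S3--c-->S2 (seen)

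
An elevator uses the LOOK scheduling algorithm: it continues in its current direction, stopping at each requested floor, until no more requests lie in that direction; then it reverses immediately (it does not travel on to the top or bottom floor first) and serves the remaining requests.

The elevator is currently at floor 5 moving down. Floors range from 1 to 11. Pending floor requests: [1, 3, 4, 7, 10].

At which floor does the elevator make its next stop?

Answer: 4

Derivation:
Current floor: 5, direction: down
Requests above: [7, 10]
Requests below: [1, 3, 4]
Moving down and requests lie below → nearest below is max([1, 3, 4]) = 4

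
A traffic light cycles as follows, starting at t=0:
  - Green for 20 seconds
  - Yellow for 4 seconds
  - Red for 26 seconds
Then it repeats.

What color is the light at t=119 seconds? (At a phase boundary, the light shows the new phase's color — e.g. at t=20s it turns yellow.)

Answer: green

Derivation:
Cycle length = 20 + 4 + 26 = 50s
t = 119, phase_t = 119 mod 50 = 19
19 < 20 (green end) → GREEN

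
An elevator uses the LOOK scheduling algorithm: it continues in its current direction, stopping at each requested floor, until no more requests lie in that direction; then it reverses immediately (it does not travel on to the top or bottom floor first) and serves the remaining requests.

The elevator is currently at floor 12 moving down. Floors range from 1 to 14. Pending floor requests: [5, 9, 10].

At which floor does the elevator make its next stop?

Current floor: 12, direction: down
Requests above: []
Requests below: [5, 9, 10]
Moving down and requests lie below → nearest below is max([5, 9, 10]) = 10

Answer: 10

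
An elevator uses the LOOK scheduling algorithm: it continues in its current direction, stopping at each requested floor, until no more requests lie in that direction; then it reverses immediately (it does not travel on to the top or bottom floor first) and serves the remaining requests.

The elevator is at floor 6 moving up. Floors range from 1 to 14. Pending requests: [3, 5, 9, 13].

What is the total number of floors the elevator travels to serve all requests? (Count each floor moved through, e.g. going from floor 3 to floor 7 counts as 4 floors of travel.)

Start at floor 6 moving up, LOOK stop order: [9, 13, 5, 3]
  6 → 9: |9-6| = 3, total = 3
  9 → 13: |13-9| = 4, total = 7
  13 → 5: |5-13| = 8, total = 15
  5 → 3: |3-5| = 2, total = 17

Answer: 17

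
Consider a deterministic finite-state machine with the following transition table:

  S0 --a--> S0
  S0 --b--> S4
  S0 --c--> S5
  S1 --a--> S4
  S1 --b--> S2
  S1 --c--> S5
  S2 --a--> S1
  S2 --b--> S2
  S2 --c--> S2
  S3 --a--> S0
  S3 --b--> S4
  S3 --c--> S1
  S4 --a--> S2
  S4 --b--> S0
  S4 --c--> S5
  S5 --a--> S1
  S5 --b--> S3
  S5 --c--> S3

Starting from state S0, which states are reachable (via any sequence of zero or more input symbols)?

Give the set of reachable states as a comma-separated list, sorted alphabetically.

Answer: S0, S1, S2, S3, S4, S5

Derivation:
BFS from S0:
  visit S0: S0--a-->S0 (seen), S0--b-->S4 (new), S0--c-->S5 (new)
  visit S4: S4--a-->S2 (new), S4--b-->S0 (seen), S4--c-->S5 (seen)
  visit S5: S5--a-->S1 (new), S5--b-->S3 (new), S5--c-->S3 (seen)
  visit S2: S2--a-->S1 (seen), S2--b-->S2 (seen), S2--c-->S2 (seen)
  visit S1: S1--a-->S4 (seen), S1--b-->S2 (seen), S1--c-->S5 (seen)
  visit S3: S3--a-->S0 (seen), S3--b-->S4 (seen), S3--c-->S1 (seen)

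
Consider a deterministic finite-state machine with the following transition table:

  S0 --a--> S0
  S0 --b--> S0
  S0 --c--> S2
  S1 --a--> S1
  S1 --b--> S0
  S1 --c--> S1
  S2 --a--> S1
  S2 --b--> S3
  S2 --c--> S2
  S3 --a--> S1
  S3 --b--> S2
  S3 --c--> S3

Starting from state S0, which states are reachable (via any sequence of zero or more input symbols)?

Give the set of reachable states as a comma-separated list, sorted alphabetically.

Answer: S0, S1, S2, S3

Derivation:
BFS from S0:
  visit S0: S0--a-->S0 (seen), S0--b-->S0 (seen), S0--c-->S2 (new)
  visit S2: S2--a-->S1 (new), S2--b-->S3 (new), S2--c-->S2 (seen)
  visit S1: S1--a-->S1 (seen), S1--b-->S0 (seen), S1--c-->S1 (seen)
  visit S3: S3--a-->S1 (seen), S3--b-->S2 (seen), S3--c-->S3 (seen)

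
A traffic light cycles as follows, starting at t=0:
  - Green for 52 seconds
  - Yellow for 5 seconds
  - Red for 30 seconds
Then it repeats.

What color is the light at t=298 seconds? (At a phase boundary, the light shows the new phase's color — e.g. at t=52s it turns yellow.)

Answer: green

Derivation:
Cycle length = 52 + 5 + 30 = 87s
t = 298, phase_t = 298 mod 87 = 37
37 < 52 (green end) → GREEN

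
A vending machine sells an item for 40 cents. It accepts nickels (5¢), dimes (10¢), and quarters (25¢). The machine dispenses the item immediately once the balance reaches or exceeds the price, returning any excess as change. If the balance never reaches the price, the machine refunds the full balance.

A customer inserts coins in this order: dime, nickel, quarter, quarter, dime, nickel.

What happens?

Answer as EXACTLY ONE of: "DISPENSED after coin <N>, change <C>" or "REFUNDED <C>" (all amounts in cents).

Answer: DISPENSED after coin 3, change 0

Derivation:
Price: 40¢
Coin 1 (dime, 10¢): balance = 10¢
Coin 2 (nickel, 5¢): balance = 15¢
Coin 3 (quarter, 25¢): balance = 40¢
  → balance >= price → DISPENSE, change = 40 - 40 = 0¢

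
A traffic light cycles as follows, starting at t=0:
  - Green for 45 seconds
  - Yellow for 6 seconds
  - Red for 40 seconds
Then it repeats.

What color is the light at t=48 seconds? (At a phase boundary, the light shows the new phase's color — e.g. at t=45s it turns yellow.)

Cycle length = 45 + 6 + 40 = 91s
t = 48, phase_t = 48 mod 91 = 48
45 <= 48 < 51 (yellow end) → YELLOW

Answer: yellow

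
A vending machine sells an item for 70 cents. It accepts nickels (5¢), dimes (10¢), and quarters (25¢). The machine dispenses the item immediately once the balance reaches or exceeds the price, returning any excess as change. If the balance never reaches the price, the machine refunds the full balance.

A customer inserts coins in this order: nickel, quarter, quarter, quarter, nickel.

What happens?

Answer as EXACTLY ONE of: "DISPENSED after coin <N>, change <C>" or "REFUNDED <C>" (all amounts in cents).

Price: 70¢
Coin 1 (nickel, 5¢): balance = 5¢
Coin 2 (quarter, 25¢): balance = 30¢
Coin 3 (quarter, 25¢): balance = 55¢
Coin 4 (quarter, 25¢): balance = 80¢
  → balance >= price → DISPENSE, change = 80 - 70 = 10¢

Answer: DISPENSED after coin 4, change 10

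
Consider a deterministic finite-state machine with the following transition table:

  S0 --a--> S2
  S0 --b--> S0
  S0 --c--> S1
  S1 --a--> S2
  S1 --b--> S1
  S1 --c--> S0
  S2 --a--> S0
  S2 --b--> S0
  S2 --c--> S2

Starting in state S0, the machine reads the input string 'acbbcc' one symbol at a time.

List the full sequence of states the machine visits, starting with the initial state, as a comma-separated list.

Answer: S0, S2, S2, S0, S0, S1, S0

Derivation:
Start: S0
  read 'a': S0 --a--> S2
  read 'c': S2 --c--> S2
  read 'b': S2 --b--> S0
  read 'b': S0 --b--> S0
  read 'c': S0 --c--> S1
  read 'c': S1 --c--> S0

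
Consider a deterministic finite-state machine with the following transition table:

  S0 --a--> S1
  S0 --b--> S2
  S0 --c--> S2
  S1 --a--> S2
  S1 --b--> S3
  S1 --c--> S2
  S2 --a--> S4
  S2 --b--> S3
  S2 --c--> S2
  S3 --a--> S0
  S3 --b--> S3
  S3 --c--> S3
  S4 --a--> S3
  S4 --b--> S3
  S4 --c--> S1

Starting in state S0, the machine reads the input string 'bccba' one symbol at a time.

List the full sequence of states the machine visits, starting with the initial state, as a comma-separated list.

Start: S0
  read 'b': S0 --b--> S2
  read 'c': S2 --c--> S2
  read 'c': S2 --c--> S2
  read 'b': S2 --b--> S3
  read 'a': S3 --a--> S0

Answer: S0, S2, S2, S2, S3, S0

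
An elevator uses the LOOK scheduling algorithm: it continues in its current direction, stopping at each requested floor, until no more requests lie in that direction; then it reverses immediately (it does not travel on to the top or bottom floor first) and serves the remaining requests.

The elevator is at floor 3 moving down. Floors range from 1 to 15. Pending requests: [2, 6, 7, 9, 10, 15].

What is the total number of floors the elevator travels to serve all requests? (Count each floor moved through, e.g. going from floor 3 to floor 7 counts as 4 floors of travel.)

Start at floor 3 moving down, LOOK stop order: [2, 6, 7, 9, 10, 15]
  3 → 2: |2-3| = 1, total = 1
  2 → 6: |6-2| = 4, total = 5
  6 → 7: |7-6| = 1, total = 6
  7 → 9: |9-7| = 2, total = 8
  9 → 10: |10-9| = 1, total = 9
  10 → 15: |15-10| = 5, total = 14

Answer: 14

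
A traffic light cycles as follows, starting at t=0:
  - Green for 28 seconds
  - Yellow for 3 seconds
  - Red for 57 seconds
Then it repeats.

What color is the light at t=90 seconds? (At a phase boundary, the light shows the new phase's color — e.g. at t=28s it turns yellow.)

Answer: green

Derivation:
Cycle length = 28 + 3 + 57 = 88s
t = 90, phase_t = 90 mod 88 = 2
2 < 28 (green end) → GREEN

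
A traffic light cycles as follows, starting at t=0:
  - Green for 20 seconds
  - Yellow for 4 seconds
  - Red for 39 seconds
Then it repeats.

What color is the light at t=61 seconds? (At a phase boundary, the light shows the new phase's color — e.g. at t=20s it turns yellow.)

Answer: red

Derivation:
Cycle length = 20 + 4 + 39 = 63s
t = 61, phase_t = 61 mod 63 = 61
61 >= 24 → RED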